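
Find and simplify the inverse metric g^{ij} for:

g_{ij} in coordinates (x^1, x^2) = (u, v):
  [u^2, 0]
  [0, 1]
The metric is diagonal, so g^{ij} is diagonal with entries 1/g_{ii}: diag(1/(u^2), 1).
g^{ij}:
  [1/u^2, 0]
  [0, 1]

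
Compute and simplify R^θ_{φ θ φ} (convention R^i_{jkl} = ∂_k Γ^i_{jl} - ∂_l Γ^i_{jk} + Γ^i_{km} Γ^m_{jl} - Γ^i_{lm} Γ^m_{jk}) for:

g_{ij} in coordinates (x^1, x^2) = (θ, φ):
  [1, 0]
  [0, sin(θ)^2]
Non-zero Christoffel symbols (Γ^k_{ij} = Γ^k_{ji}):
Γ^θ_{φ φ} = -sin(2*θ)/2
Γ^φ_{θ φ} = 1/tan(θ)
R^θ_{φ θ φ} = ∂_θ Γ^θ_{φ φ} - ∂_φ Γ^θ_{φ θ} + Γ^θ_{θ m} Γ^m_{φ φ} - Γ^θ_{φ m} Γ^m_{φ θ}
  = (-cos(2*θ)) - (0) + (0) - (-cos(θ)^2) = sin(θ)^2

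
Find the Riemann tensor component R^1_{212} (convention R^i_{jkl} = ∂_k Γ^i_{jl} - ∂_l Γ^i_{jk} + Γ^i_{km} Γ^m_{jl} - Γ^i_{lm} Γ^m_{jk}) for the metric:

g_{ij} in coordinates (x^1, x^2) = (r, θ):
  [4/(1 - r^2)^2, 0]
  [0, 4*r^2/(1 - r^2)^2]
Non-zero Christoffel symbols (Γ^k_{ij} = Γ^k_{ji}):
Γ^r_{r r} = 2*r/(1 - r^2)
Γ^r_{θ θ} = (r^3 + r)/(r^2 - 1)
Γ^θ_{r θ} = (-r^2 - 1)/(r^3 - r)
R^r_{θ r θ} = ∂_r Γ^r_{θ θ} - ∂_θ Γ^r_{θ r} + Γ^r_{r m} Γ^m_{θ θ} - Γ^r_{θ m} Γ^m_{θ r}
  = ((r^4 - 4*r^2 - 1)/(r^2 - 1)^2) - (0) + (-2*r^2*(r^2 + 1)/(r^2 - 1)^2) - (-(r^2 + 1)^2/(r^2 - 1)^2) = -4*r^2/(r^2 - 1)^2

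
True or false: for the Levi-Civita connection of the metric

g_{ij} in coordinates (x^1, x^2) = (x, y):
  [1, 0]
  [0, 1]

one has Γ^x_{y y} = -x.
Γ^x_{y y} = (1/2) g^{xx} (∂_y g_{xy} + ∂_y g_{xy} - ∂_x g_{yy}) = (1/2)(1)((0) + (0) - (0)) = 0
This differs from the proposed value -x.
False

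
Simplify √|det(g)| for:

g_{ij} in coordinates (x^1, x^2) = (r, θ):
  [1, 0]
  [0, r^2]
det(g) = r^2
√|det(g)| = r
Volume element: dV = r dr dθ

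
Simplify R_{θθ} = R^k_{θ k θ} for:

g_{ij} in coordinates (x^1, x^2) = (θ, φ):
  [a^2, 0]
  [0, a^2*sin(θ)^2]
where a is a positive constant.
Non-zero Christoffel symbols (Γ^k_{ij} = Γ^k_{ji}):
Γ^θ_{φ φ} = -sin(2*θ)/2
Γ^φ_{θ φ} = 1/tan(θ)
R^θ_{θ θ θ} = 0 (a repeated index in an antisymmetric pair)
R^φ_{θ φ θ} = ∂_φ Γ^φ_{θ θ} - ∂_θ Γ^φ_{θ φ} + Γ^φ_{φ m} Γ^m_{θ θ} - Γ^φ_{θ m} Γ^m_{θ φ}
  = (0) - (-1/sin(θ)^2) + (0) - (1/tan(θ)^2) = 1
R_{θθ} = R^θ_{θ θ θ} + R^φ_{θ φ θ} = (0) + (1) = 1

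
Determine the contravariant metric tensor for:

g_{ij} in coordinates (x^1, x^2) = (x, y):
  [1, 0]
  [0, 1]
The metric is diagonal, so g^{ij} is diagonal with entries 1/g_{ii}: diag(1, 1).
g^{ij}:
  [1, 0]
  [0, 1]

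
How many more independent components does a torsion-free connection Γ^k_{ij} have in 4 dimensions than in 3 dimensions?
Independent components in n dimensions: n × n(n+1)/2 = n^2(n+1)/2.
4D: 4 × 10 = 40
3D: 3 × 6 = 18
Difference = 40 - 18 = 22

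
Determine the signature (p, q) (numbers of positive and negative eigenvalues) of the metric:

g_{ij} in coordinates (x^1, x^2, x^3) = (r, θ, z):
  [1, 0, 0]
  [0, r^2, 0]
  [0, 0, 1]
The metric is diagonal, so its eigenvalues are the diagonal entries: 1, r^2, 1 (at a generic point, where coordinate-dependent entries are positive).
3 positive, 0 negative.
(3, 0) - Riemannian (positive definite)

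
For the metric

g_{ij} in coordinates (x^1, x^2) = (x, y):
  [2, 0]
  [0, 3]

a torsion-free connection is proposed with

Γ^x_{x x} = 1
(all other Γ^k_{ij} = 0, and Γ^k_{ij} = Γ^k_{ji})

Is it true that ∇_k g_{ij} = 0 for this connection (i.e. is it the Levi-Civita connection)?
Using ∇_k g_{ij} = ∂_k g_{ij} - Γ^m_{ki} g_{mj} - Γ^m_{kj} g_{im}:
∇_x g_{xx} = (0) - (2) - (2) = -4 ≠ 0
So the connection is not metric compatible (it is not the Levi-Civita connection).
No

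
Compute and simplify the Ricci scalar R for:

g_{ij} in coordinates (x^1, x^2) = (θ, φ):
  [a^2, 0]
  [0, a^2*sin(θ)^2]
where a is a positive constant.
Non-zero Christoffel symbols (Γ^k_{ij} = Γ^k_{ji}):
Γ^θ_{φ φ} = -sin(2*θ)/2
Γ^φ_{θ φ} = 1/tan(θ)
Ricci tensor (R_{ij} = R^k_{ikj}): R_{θθ} = 1, R_{θφ} = 0, R_{φφ} = sin(θ)^2
Inverse metric: g^{θθ} = 1/a^2, g^{φφ} = 1/(a^2*sin(θ)^2)
R = g^{ij} R_{ij} = (1/a^2)(1) + (1/(a^2*sin(θ)^2))(sin(θ)^2) = 2/a^2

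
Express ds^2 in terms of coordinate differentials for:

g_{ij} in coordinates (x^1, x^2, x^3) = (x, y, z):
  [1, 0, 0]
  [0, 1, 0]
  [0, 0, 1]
ds^2 = g_{ij} dx^i dx^j; only the non-zero components contribute.
ds^2 = dx^2 + dy^2 + dz^2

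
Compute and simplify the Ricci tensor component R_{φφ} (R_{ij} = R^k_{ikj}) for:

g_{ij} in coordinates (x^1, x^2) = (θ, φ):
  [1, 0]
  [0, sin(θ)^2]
Non-zero Christoffel symbols (Γ^k_{ij} = Γ^k_{ji}):
Γ^θ_{φ φ} = -sin(2*θ)/2
Γ^φ_{θ φ} = 1/tan(θ)
R^θ_{φ θ φ} = ∂_θ Γ^θ_{φ φ} - ∂_φ Γ^θ_{φ θ} + Γ^θ_{θ m} Γ^m_{φ φ} - Γ^θ_{φ m} Γ^m_{φ θ}
  = (-cos(2*θ)) - (0) + (0) - (-cos(θ)^2) = sin(θ)^2
R^φ_{φ φ φ} = 0 (a repeated index in an antisymmetric pair)
R_{φφ} = R^θ_{φ θ φ} + R^φ_{φ φ φ} = (sin(θ)^2) + (0) = sin(θ)^2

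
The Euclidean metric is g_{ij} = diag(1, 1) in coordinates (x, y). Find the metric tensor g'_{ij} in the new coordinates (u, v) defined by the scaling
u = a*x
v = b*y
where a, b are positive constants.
Invert the transformation: x = u/a, y = v/b
g'_{ij} = (∂x^k/∂x'^i)(∂x^l/∂x'^j) g_{kl}; with g_{kl} = δ_{kl} this is Σ_k (∂x^k/∂x'^i)(∂x^k/∂x'^j).
Jacobian: ∂x/∂u = 1/a, ∂x/∂v = 0, ∂y/∂u = 0, ∂y/∂v = 1/b
g'_{uu} = (1/a)(1/a) + (0)(0) = 1/a^2
g'_{uv} = (1/a)(0) + (0)(1/b) = 0
g'_{vv} = (0)(0) + (1/b)(1/b) = 1/b^2
g'_{ij} = diag(1/a^2, 1/b^2)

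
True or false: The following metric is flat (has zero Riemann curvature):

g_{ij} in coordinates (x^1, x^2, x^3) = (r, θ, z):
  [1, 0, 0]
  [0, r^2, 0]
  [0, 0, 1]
Non-zero Christoffel symbols:
Γ^r_{θ θ} = -r
Γ^θ_{r θ} = 1/r
Ricci tensor: R_{rr} = 0, R_{rθ} = 0, R_{rz} = 0, R_{θθ} = 0, R_{θz} = 0, R_{zz} = 0
All R_{ij} vanish; in 3 dimensions the Riemann tensor is fully determined by the Ricci tensor, so R^i_{jkl} = 0: the metric is flat (curvilinear coordinates on flat space).
True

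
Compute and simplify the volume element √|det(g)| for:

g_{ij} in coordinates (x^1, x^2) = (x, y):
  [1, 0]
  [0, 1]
det(g) = 1
√|det(g)| = 1
Volume element: dV = 1 dx dy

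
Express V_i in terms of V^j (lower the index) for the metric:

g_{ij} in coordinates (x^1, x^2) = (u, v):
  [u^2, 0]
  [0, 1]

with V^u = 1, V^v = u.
V_i = g_{ij} V^j:
V_u = (u^2)(1) + (0)(u) = u^2
V_v = (0)(1) + (1)(u) = u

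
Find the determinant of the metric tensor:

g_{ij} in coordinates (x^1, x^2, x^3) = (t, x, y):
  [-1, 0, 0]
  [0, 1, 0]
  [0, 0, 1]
Diagonal metric: det(g) = g_{11}·g_{22}·g_{33}
= (-1)·(1)·(1)
det(g) = -1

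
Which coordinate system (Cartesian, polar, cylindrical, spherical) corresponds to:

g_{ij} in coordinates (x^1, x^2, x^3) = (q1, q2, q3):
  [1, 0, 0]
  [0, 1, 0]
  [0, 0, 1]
All components are constant and the metric is the identity, i.e. orthonormal rectilinear coordinates.
Cartesian (3D) coordinates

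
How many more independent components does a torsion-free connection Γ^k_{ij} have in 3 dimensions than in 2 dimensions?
Independent components in n dimensions: n × n(n+1)/2 = n^2(n+1)/2.
3D: 3 × 6 = 18
2D: 2 × 3 = 6
Difference = 18 - 6 = 12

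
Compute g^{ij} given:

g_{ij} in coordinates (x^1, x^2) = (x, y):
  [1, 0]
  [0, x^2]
The metric is diagonal, so g^{ij} is diagonal with entries 1/g_{ii}: diag(1, 1/(x^2)).
g^{ij}:
  [1, 0]
  [0, 1/x^2]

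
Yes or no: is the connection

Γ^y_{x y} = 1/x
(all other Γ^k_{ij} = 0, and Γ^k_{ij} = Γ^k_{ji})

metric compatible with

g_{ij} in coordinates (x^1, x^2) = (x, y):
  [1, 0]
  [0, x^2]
Using ∇_k g_{ij} = ∂_k g_{ij} - Γ^m_{ki} g_{mj} - Γ^m_{kj} g_{im}:
∇_y g_{xy} = (0) - (x) - (0) = -x ≠ 0
So the connection is not metric compatible (it is not the Levi-Civita connection).
No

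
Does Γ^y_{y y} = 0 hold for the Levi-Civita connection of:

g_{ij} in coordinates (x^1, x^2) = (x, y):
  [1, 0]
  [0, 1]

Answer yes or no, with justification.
Γ^y_{y y} = (1/2) g^{yy} (∂_y g_{yy} + ∂_y g_{yy} - ∂_y g_{yy}) = (1/2)(1)((0) + (0) - (0)) = 0
This equals the proposed value 0.
Yes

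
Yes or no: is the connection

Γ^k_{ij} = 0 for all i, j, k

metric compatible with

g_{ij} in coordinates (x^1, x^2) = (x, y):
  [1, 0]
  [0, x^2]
Using ∇_k g_{ij} = ∂_k g_{ij} - Γ^m_{ki} g_{mj} - Γ^m_{kj} g_{im}:
∇_x g_{yy} = (2*x) - (0) - (0) = 2*x ≠ 0
So the connection is not metric compatible (it is not the Levi-Civita connection).
No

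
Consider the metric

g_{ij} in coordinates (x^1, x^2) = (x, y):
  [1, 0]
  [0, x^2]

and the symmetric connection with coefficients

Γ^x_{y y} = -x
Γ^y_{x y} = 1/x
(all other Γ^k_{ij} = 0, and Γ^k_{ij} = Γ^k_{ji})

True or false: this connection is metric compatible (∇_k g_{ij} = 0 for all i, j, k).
Using ∇_k g_{ij} = ∂_k g_{ij} - Γ^m_{ki} g_{mj} - Γ^m_{kj} g_{im}:
e.g. ∇_x g_{yy} = (2*x) - (x) - (x) = 0
Every component ∇_k g_{ij} vanishes: the connection is metric compatible.
True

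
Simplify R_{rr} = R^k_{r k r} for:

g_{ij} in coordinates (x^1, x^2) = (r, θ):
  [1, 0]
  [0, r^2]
Non-zero Christoffel symbols (Γ^k_{ij} = Γ^k_{ji}):
Γ^r_{θ θ} = -r
Γ^θ_{r θ} = 1/r
R^r_{r r r} = 0 (a repeated index in an antisymmetric pair)
R^θ_{r θ r} = ∂_θ Γ^θ_{r r} - ∂_r Γ^θ_{r θ} + Γ^θ_{θ m} Γ^m_{r r} - Γ^θ_{r m} Γ^m_{r θ}
  = (0) - (-1/r^2) + (0) - (1/r^2) = 0
R_{rr} = R^r_{r r r} + R^θ_{r θ r} = (0) + (0) = 0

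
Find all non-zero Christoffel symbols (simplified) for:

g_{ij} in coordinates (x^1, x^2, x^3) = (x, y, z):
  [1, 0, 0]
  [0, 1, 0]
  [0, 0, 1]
Using Γ^k_{ij} = (1/2) g^{km} (∂_i g_{mj} + ∂_j g_{mi} - ∂_m g_{ij}); the metric is diagonal, so only the m = k term contributes.
Every metric component is constant, so all ∂_m g_{ij} = 0 and every Christoffel symbol vanishes.
All Christoffel symbols are zero.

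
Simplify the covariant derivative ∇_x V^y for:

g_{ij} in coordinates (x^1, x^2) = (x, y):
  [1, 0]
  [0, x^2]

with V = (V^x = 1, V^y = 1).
Non-zero Christoffel symbols:
Γ^x_{y y} = -x
Γ^y_{x y} = 1/x
∇_x V^y = ∂_x V^y + Γ^y_{x j} V^j
  = (0) + (0)(1) + (1/x)(1)
  = 1/x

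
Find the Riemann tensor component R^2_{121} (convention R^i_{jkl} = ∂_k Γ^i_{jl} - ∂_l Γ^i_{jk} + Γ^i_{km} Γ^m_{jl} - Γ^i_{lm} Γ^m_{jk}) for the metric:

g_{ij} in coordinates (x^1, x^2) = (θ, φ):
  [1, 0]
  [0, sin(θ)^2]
Non-zero Christoffel symbols (Γ^k_{ij} = Γ^k_{ji}):
Γ^θ_{φ φ} = -sin(2*θ)/2
Γ^φ_{θ φ} = 1/tan(θ)
R^φ_{θ φ θ} = ∂_φ Γ^φ_{θ θ} - ∂_θ Γ^φ_{θ φ} + Γ^φ_{φ m} Γ^m_{θ θ} - Γ^φ_{θ m} Γ^m_{θ φ}
  = (0) - (-1/sin(θ)^2) + (0) - (1/tan(θ)^2) = 1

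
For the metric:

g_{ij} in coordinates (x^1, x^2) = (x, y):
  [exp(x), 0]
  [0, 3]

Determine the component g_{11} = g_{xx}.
With x^1 = x, x^2 = y, g_{11} = g_{xx} is the row-1, column-1 entry of the matrix.
g_{11} = exp(x)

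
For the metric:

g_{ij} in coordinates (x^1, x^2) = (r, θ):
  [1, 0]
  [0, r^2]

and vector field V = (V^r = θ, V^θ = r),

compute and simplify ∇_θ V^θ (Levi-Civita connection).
Non-zero Christoffel symbols:
Γ^r_{θ θ} = -r
Γ^θ_{r θ} = 1/r
∇_θ V^θ = ∂_θ V^θ + Γ^θ_{θ j} V^j
  = (0) + (1/r)(θ) + (0)(r)
  = θ/r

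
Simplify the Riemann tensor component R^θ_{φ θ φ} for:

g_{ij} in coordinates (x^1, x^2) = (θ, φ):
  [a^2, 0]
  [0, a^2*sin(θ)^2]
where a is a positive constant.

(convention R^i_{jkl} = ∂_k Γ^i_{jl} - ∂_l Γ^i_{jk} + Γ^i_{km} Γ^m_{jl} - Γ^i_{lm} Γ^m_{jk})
Non-zero Christoffel symbols (Γ^k_{ij} = Γ^k_{ji}):
Γ^θ_{φ φ} = -sin(2*θ)/2
Γ^φ_{θ φ} = 1/tan(θ)
R^θ_{φ θ φ} = ∂_θ Γ^θ_{φ φ} - ∂_φ Γ^θ_{φ θ} + Γ^θ_{θ m} Γ^m_{φ φ} - Γ^θ_{φ m} Γ^m_{φ θ}
  = (-cos(2*θ)) - (0) + (0) - (-cos(θ)^2) = sin(θ)^2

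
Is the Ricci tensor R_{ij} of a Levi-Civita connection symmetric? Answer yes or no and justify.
R_{ij} = R^k_{ikj}; the pair symmetry R_{kilj} = R_{ljki} gives R_{ij} = R_{ji}.
Yes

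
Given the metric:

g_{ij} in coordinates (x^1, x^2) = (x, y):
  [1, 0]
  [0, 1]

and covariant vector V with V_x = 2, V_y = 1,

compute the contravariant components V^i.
Inverse metric (diagonal): g^{xx} = 1, g^{yy} = 1
V^i = g^{ij} V_j:
V^x = (1)(2) + (0)(1) = 2
V^y = (0)(2) + (1)(1) = 1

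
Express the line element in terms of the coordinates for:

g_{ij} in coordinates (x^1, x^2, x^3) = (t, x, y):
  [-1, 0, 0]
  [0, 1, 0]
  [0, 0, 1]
ds^2 = g_{ij} dx^i dx^j; only the non-zero components contribute.
ds^2 = -dt^2 + dx^2 + dy^2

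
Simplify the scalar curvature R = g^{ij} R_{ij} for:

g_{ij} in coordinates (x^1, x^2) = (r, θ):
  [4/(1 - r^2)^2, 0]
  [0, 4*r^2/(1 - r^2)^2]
Non-zero Christoffel symbols (Γ^k_{ij} = Γ^k_{ji}):
Γ^r_{r r} = 2*r/(1 - r^2)
Γ^r_{θ θ} = (r^3 + r)/(r^2 - 1)
Γ^θ_{r θ} = (-r^2 - 1)/(r^3 - r)
Ricci tensor (R_{ij} = R^k_{ikj}): R_{rr} = -4/(r^2 - 1)^2, R_{rθ} = 0, R_{θθ} = -4*r^2/(r^2 - 1)^2
Inverse metric: g^{rr} = (1 - r^2)^2/4, g^{θθ} = (1 - r^2)^2/(4*r^2)
R = g^{ij} R_{ij} = ((1 - r^2)^2/4)(-4/(r^2 - 1)^2) + ((1 - r^2)^2/(4*r^2))(-4*r^2/(r^2 - 1)^2) = -2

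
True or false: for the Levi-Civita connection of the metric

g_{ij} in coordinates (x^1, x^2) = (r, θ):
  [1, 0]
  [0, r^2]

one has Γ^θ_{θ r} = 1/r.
Γ^θ_{θ r} = (1/2) g^{θθ} (∂_θ g_{θr} + ∂_r g_{θθ} - ∂_θ g_{θr}) = (1/2)(1/r^2)((0) + (2*r) - (0)) = 1/r
This equals the proposed value 1/r.
True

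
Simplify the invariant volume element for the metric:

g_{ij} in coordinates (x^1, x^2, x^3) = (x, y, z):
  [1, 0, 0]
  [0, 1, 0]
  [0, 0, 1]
det(g) = 1
√|det(g)| = 1
Volume element: dV = 1 dx dy dz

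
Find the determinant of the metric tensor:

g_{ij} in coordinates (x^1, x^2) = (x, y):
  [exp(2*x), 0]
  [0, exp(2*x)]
For a 2×2 metric: det(g) = g_{11}·g_{22} - g_{12}·g_{21}
= (exp(2*x))·(exp(2*x)) - (0)·(0)
= exp(4*x) - 0
det(g) = exp(4*x)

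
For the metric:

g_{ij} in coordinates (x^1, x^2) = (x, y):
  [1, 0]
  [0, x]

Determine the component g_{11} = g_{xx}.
With x^1 = x, x^2 = y, g_{11} = g_{xx} is the row-1, column-1 entry of the matrix.
g_{11} = 1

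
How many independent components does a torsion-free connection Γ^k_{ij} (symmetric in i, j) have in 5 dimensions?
Γ^k_{ij} has n choices for the upper index and n(n+1)/2 independent symmetric lower index pairs.
Total = 5 × 5×6/2 = 5 × 15 = 75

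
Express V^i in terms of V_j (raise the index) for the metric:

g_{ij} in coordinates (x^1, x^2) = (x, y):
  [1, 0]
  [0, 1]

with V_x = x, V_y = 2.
Inverse metric (diagonal): g^{xx} = 1, g^{yy} = 1
V^i = g^{ij} V_j:
V^x = (1)(x) + (0)(2) = x
V^y = (0)(x) + (1)(2) = 2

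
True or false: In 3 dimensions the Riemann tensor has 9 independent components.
n^2(n^2-1)/12 = 9·8/12 = 6 independent components for n = 3.
False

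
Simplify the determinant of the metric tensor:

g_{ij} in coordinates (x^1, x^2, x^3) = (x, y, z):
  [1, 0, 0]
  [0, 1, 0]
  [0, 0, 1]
Diagonal metric: det(g) = g_{11}·g_{22}·g_{33}
= (1)·(1)·(1)
det(g) = 1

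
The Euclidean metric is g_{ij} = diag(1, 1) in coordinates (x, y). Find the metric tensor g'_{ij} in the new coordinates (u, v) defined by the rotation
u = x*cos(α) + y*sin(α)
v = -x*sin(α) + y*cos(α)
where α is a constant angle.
Invert the transformation: x = u*cos(α) - v*sin(α), y = u*sin(α) + v*cos(α)
g'_{ij} = (∂x^k/∂x'^i)(∂x^l/∂x'^j) g_{kl}; with g_{kl} = δ_{kl} this is Σ_k (∂x^k/∂x'^i)(∂x^k/∂x'^j).
Jacobian: ∂x/∂u = cos(α), ∂x/∂v = -sin(α), ∂y/∂u = sin(α), ∂y/∂v = cos(α)
g'_{uu} = (cos(α))(cos(α)) + (sin(α))(sin(α)) = 1
g'_{uv} = (cos(α))(-sin(α)) + (sin(α))(cos(α)) = 0
g'_{vv} = (-sin(α))(-sin(α)) + (cos(α))(cos(α)) = 1
g'_{ij} = diag(1, 1)
The Euclidean metric is invariant under rotations.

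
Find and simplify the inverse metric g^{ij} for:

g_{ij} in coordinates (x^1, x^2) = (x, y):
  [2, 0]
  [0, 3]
The metric is diagonal, so g^{ij} is diagonal with entries 1/g_{ii}: diag(1/2, 1/3).
g^{ij}:
  [1/2, 0]
  [0, 1/3]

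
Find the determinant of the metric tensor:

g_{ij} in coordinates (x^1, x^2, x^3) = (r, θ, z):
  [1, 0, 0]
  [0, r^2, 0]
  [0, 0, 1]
Diagonal metric: det(g) = g_{11}·g_{22}·g_{33}
= (1)·(r^2)·(1)
det(g) = r^2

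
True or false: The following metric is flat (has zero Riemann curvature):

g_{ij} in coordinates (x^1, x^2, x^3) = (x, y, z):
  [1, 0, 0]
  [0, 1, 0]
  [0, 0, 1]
All metric components are constant, so every Christoffel symbol vanishes and R^i_{jkl} = 0.
True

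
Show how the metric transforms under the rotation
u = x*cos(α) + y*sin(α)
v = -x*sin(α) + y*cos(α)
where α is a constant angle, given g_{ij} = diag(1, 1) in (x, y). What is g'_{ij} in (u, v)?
Invert the transformation: x = u*cos(α) - v*sin(α), y = u*sin(α) + v*cos(α)
g'_{ij} = (∂x^k/∂x'^i)(∂x^l/∂x'^j) g_{kl}; with g_{kl} = δ_{kl} this is Σ_k (∂x^k/∂x'^i)(∂x^k/∂x'^j).
Jacobian: ∂x/∂u = cos(α), ∂x/∂v = -sin(α), ∂y/∂u = sin(α), ∂y/∂v = cos(α)
g'_{uu} = (cos(α))(cos(α)) + (sin(α))(sin(α)) = 1
g'_{uv} = (cos(α))(-sin(α)) + (sin(α))(cos(α)) = 0
g'_{vv} = (-sin(α))(-sin(α)) + (cos(α))(cos(α)) = 1
g'_{ij} = diag(1, 1)
The Euclidean metric is invariant under rotations.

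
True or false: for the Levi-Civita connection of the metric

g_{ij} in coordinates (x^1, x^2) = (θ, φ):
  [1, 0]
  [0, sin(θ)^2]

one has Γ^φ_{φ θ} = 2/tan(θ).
Γ^φ_{φ θ} = (1/2) g^{φφ} (∂_φ g_{φθ} + ∂_θ g_{φφ} - ∂_φ g_{φθ}) = (1/2)(1/sin(θ)^2)((0) + (sin(2*θ)) - (0)) = 1/tan(θ)
This differs from the proposed value 2/tan(θ).
False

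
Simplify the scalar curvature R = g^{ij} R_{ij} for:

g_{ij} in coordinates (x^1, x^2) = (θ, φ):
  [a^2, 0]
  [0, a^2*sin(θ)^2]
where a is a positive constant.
Non-zero Christoffel symbols (Γ^k_{ij} = Γ^k_{ji}):
Γ^θ_{φ φ} = -sin(2*θ)/2
Γ^φ_{θ φ} = 1/tan(θ)
Ricci tensor (R_{ij} = R^k_{ikj}): R_{θθ} = 1, R_{θφ} = 0, R_{φφ} = sin(θ)^2
Inverse metric: g^{θθ} = 1/a^2, g^{φφ} = 1/(a^2*sin(θ)^2)
R = g^{ij} R_{ij} = (1/a^2)(1) + (1/(a^2*sin(θ)^2))(sin(θ)^2) = 2/a^2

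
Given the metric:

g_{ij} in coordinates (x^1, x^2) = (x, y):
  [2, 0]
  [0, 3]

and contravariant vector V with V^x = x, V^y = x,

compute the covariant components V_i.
V_i = g_{ij} V^j:
V_x = (2)(x) + (0)(x) = 2*x
V_y = (0)(x) + (3)(x) = 3*x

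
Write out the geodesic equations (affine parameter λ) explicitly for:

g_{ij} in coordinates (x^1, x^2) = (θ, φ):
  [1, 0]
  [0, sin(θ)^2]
Geodesic equation: d^2x^k/dλ^2 + Γ^k_{ij} (dx^i/dλ)(dx^j/dλ) = 0.
Non-zero Christoffel symbols:
Γ^θ_{φ φ} = -sin(2*θ)/2
Γ^φ_{θ φ} = 1/tan(θ)
Substituting (the symmetric pair Γ^k_{ij}, Γ^k_{ji} combines into a factor 2):
d^2θ/dλ^2 - (sin(2*θ)/2) (dφ/dλ)^2 = 0
d^2φ/dλ^2 + (2/tan(θ)) (dθ/dλ)(dφ/dλ) = 0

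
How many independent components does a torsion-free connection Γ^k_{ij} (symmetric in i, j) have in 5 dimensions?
Γ^k_{ij} has n choices for the upper index and n(n+1)/2 independent symmetric lower index pairs.
Total = 5 × 5×6/2 = 5 × 15 = 75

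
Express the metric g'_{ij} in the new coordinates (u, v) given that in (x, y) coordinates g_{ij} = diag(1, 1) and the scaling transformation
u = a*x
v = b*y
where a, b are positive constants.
Invert the transformation: x = u/a, y = v/b
g'_{ij} = (∂x^k/∂x'^i)(∂x^l/∂x'^j) g_{kl}; with g_{kl} = δ_{kl} this is Σ_k (∂x^k/∂x'^i)(∂x^k/∂x'^j).
Jacobian: ∂x/∂u = 1/a, ∂x/∂v = 0, ∂y/∂u = 0, ∂y/∂v = 1/b
g'_{uu} = (1/a)(1/a) + (0)(0) = 1/a^2
g'_{uv} = (1/a)(0) + (0)(1/b) = 0
g'_{vv} = (0)(0) + (1/b)(1/b) = 1/b^2
g'_{ij} = diag(1/a^2, 1/b^2)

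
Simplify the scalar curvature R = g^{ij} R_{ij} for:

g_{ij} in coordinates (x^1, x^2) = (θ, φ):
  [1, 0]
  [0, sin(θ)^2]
Non-zero Christoffel symbols (Γ^k_{ij} = Γ^k_{ji}):
Γ^θ_{φ φ} = -sin(2*θ)/2
Γ^φ_{θ φ} = 1/tan(θ)
Ricci tensor (R_{ij} = R^k_{ikj}): R_{θθ} = 1, R_{θφ} = 0, R_{φφ} = sin(θ)^2
Inverse metric: g^{θθ} = 1, g^{φφ} = 1/sin(θ)^2
R = g^{ij} R_{ij} = (1)(1) + (1/sin(θ)^2)(sin(θ)^2) = 2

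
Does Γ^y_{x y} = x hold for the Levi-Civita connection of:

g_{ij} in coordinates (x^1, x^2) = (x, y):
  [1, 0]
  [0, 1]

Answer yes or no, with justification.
Γ^y_{x y} = (1/2) g^{yy} (∂_x g_{yy} + ∂_y g_{yx} - ∂_y g_{xy}) = (1/2)(1)((0) + (0) - (0)) = 0
This differs from the proposed value x.
No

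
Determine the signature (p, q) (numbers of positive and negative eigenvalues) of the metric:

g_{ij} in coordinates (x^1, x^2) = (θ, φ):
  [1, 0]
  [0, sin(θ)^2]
The metric is diagonal, so its eigenvalues are the diagonal entries: 1, sin(θ)^2 (at a generic point, where coordinate-dependent entries are positive).
2 positive, 0 negative.
(2, 0) - Riemannian (positive definite)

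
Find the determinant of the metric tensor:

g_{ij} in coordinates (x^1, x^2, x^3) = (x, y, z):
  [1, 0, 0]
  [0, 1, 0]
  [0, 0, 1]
Diagonal metric: det(g) = g_{11}·g_{22}·g_{33}
= (1)·(1)·(1)
det(g) = 1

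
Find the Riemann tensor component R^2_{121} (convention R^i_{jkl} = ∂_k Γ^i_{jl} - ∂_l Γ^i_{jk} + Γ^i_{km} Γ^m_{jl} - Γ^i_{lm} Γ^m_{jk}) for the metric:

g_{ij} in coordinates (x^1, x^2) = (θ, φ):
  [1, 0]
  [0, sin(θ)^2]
Non-zero Christoffel symbols (Γ^k_{ij} = Γ^k_{ji}):
Γ^θ_{φ φ} = -sin(2*θ)/2
Γ^φ_{θ φ} = 1/tan(θ)
R^φ_{θ φ θ} = ∂_φ Γ^φ_{θ θ} - ∂_θ Γ^φ_{θ φ} + Γ^φ_{φ m} Γ^m_{θ θ} - Γ^φ_{θ m} Γ^m_{θ φ}
  = (0) - (-1/sin(θ)^2) + (0) - (1/tan(θ)^2) = 1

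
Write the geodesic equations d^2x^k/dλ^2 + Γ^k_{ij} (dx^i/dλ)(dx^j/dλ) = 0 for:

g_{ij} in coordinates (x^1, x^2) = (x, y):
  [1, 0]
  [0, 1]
Geodesic equation: d^2x^k/dλ^2 + Γ^k_{ij} (dx^i/dλ)(dx^j/dλ) = 0.
All Christoffel symbols vanish, so the geodesics are straight lines:
d^2x/dλ^2 = 0
d^2y/dλ^2 = 0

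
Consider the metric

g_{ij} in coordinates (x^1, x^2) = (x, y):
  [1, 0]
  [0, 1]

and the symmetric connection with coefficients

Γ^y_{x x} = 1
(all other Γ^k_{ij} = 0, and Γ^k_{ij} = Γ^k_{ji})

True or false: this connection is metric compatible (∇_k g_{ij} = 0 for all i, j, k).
Using ∇_k g_{ij} = ∂_k g_{ij} - Γ^m_{ki} g_{mj} - Γ^m_{kj} g_{im}:
∇_x g_{xy} = (0) - (1) - (0) = -1 ≠ 0
So the connection is not metric compatible (it is not the Levi-Civita connection).
False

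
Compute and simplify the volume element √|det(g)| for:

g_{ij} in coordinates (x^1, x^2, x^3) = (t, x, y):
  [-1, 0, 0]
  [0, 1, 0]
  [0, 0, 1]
det(g) = -1
√|det(g)| = 1
Volume element: dV = 1 dt dx dy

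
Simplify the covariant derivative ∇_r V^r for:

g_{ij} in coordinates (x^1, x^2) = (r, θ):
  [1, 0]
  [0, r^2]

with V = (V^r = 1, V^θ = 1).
Non-zero Christoffel symbols:
Γ^r_{θ θ} = -r
Γ^θ_{r θ} = 1/r
∇_r V^r = ∂_r V^r + Γ^r_{r j} V^j
  = (0) + (0)(1) + (0)(1)
  = 0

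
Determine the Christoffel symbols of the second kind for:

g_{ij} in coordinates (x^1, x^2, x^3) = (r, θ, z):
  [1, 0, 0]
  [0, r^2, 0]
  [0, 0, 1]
Using Γ^k_{ij} = (1/2) g^{km} (∂_i g_{mj} + ∂_j g_{mi} - ∂_m g_{ij}); the metric is diagonal, so only the m = k term contributes.
Non-zero symbols (using the symmetry Γ^k_{ij} = Γ^k_{ji}):
Γ^r_{θ θ} = (1/2) g^{rr} (∂_θ g_{rθ} + ∂_θ g_{rθ} - ∂_r g_{θθ}) = (1/2)(1)((0) + (0) - (2*r)) = -r
Γ^θ_{r θ} = (1/2) g^{θθ} (∂_r g_{θθ} + ∂_θ g_{θr} - ∂_θ g_{rθ}) = (1/2)(1/r^2)((2*r) + (0) - (0)) = 1/r
All other Christoffel symbols are zero.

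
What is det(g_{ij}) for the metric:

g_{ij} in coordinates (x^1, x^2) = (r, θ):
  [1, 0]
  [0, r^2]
For a 2×2 metric: det(g) = g_{11}·g_{22} - g_{12}·g_{21}
= (1)·(r^2) - (0)·(0)
= r^2 - 0
det(g) = r^2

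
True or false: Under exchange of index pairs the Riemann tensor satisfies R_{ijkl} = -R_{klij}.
The pair-exchange symmetry has a plus sign: R_{ijkl} = +R_{klij}.
False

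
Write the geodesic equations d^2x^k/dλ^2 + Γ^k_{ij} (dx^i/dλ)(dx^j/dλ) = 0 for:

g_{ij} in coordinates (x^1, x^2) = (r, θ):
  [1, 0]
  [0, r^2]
Geodesic equation: d^2x^k/dλ^2 + Γ^k_{ij} (dx^i/dλ)(dx^j/dλ) = 0.
Non-zero Christoffel symbols:
Γ^r_{θ θ} = -r
Γ^θ_{r θ} = 1/r
Substituting (the symmetric pair Γ^k_{ij}, Γ^k_{ji} combines into a factor 2):
d^2r/dλ^2 - r (dθ/dλ)^2 = 0
d^2θ/dλ^2 + (2/r) (dr/dλ)(dθ/dλ) = 0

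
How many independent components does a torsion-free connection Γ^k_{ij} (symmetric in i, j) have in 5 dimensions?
Γ^k_{ij} has n choices for the upper index and n(n+1)/2 independent symmetric lower index pairs.
Total = 5 × 5×6/2 = 5 × 15 = 75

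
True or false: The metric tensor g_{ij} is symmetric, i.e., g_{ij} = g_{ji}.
By definition the metric is a symmetric bilinear form, g_{ij} = g_{ji}.
True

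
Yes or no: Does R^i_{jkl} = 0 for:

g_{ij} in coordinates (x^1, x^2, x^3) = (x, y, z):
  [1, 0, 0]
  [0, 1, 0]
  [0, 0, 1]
All metric components are constant, so every Christoffel symbol vanishes and R^i_{jkl} = 0.
Yes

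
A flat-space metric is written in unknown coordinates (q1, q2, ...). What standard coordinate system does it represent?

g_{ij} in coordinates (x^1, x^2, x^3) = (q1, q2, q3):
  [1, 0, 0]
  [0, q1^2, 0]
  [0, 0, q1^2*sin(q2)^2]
The line element ds^2 = dq1^2 + q1^2 dq2^2 + q1^2 sin(q2)^2 dq3^2 is dr^2 + r^2 dθ^2 + r^2 sin(θ)^2 dφ^2 with q1 = r, q2 = θ, q3 = φ.
spherical coordinates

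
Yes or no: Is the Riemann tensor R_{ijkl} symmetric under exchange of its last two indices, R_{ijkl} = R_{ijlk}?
It is antisymmetric in the last pair: R_{ijkl} = -R_{ijlk}.
No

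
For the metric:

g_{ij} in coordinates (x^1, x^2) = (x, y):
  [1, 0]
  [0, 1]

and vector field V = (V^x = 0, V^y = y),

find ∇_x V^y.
All Christoffel symbols are zero.
∇_x V^y = ∂_x V^y + Γ^y_{x j} V^j
  = (0) + (0)(0) + (0)(y)
  = 0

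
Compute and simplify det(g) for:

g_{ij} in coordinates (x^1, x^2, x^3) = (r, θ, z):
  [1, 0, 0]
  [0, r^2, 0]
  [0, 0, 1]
Diagonal metric: det(g) = g_{11}·g_{22}·g_{33}
= (1)·(r^2)·(1)
det(g) = r^2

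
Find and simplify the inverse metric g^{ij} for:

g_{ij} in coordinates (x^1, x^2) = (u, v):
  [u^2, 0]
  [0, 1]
The metric is diagonal, so g^{ij} is diagonal with entries 1/g_{ii}: diag(1/(u^2), 1).
g^{ij}:
  [1/u^2, 0]
  [0, 1]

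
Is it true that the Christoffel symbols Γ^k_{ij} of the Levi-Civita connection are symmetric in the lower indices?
The Levi-Civita connection is torsion-free, which is exactly Γ^k_{ij} = Γ^k_{ji}.
Yes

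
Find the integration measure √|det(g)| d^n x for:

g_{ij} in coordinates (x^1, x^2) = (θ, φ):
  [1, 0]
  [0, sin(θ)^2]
det(g) = sin(θ)^2
√|det(g)| = sin(θ) (taking 0 < θ < π so that |sin(θ)| = sin(θ))
Volume element: dV = sin(θ) dθ dφ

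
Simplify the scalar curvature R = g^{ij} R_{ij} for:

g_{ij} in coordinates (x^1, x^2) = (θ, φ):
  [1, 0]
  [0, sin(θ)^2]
Non-zero Christoffel symbols (Γ^k_{ij} = Γ^k_{ji}):
Γ^θ_{φ φ} = -sin(2*θ)/2
Γ^φ_{θ φ} = 1/tan(θ)
Ricci tensor (R_{ij} = R^k_{ikj}): R_{θθ} = 1, R_{θφ} = 0, R_{φφ} = sin(θ)^2
Inverse metric: g^{θθ} = 1, g^{φφ} = 1/sin(θ)^2
R = g^{ij} R_{ij} = (1)(1) + (1/sin(θ)^2)(sin(θ)^2) = 2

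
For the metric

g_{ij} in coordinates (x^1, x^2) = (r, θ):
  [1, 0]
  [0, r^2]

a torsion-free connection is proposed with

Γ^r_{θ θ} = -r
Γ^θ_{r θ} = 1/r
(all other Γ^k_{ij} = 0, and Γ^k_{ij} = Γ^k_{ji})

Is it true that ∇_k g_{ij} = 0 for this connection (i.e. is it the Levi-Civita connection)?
Using ∇_k g_{ij} = ∂_k g_{ij} - Γ^m_{ki} g_{mj} - Γ^m_{kj} g_{im}:
e.g. ∇_r g_{θθ} = (2*r) - (r) - (r) = 0
Every component ∇_k g_{ij} vanishes: the connection is metric compatible.
Yes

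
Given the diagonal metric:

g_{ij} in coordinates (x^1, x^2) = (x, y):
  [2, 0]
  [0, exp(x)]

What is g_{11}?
With x^1 = x, x^2 = y, g_{11} = g_{xx} is the row-1, column-1 entry of the matrix.
g_{11} = 2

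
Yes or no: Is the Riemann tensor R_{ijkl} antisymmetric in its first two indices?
R_{ijkl} = -R_{jikl} (follows from metric compatibility).
Yes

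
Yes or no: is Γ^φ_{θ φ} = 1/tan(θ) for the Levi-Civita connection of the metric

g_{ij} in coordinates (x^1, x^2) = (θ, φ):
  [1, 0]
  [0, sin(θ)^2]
Γ^φ_{θ φ} = (1/2) g^{φφ} (∂_θ g_{φφ} + ∂_φ g_{φθ} - ∂_φ g_{θφ}) = (1/2)(1/sin(θ)^2)((sin(2*θ)) + (0) - (0)) = 1/tan(θ)
This equals the proposed value 1/tan(θ).
Yes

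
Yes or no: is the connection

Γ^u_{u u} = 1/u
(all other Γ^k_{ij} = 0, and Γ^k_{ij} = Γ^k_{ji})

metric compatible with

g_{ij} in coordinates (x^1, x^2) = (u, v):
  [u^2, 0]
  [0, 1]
Using ∇_k g_{ij} = ∂_k g_{ij} - Γ^m_{ki} g_{mj} - Γ^m_{kj} g_{im}:
e.g. ∇_u g_{uu} = (2*u) - (u) - (u) = 0
Every component ∇_k g_{ij} vanishes: the connection is metric compatible.
Yes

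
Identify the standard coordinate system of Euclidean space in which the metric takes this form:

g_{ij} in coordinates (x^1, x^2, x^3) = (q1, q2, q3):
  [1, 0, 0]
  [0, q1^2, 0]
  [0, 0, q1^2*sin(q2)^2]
The line element ds^2 = dq1^2 + q1^2 dq2^2 + q1^2 sin(q2)^2 dq3^2 is dr^2 + r^2 dθ^2 + r^2 sin(θ)^2 dφ^2 with q1 = r, q2 = θ, q3 = φ.
spherical coordinates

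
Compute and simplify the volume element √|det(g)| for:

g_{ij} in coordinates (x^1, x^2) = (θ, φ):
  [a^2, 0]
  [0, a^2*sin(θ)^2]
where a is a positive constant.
det(g) = a^4*sin(θ)^2
√|det(g)| = a^2*sin(θ) (taking 0 < θ < π so that |sin(θ)| = sin(θ))
Volume element: dV = a^2*sin(θ) dθ dφ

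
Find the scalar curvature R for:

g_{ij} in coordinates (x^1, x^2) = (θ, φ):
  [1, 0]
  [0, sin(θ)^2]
Non-zero Christoffel symbols (Γ^k_{ij} = Γ^k_{ji}):
Γ^θ_{φ φ} = -sin(2*θ)/2
Γ^φ_{θ φ} = 1/tan(θ)
Ricci tensor (R_{ij} = R^k_{ikj}): R_{θθ} = 1, R_{θφ} = 0, R_{φφ} = sin(θ)^2
Inverse metric: g^{θθ} = 1, g^{φφ} = 1/sin(θ)^2
R = g^{ij} R_{ij} = (1)(1) + (1/sin(θ)^2)(sin(θ)^2) = 2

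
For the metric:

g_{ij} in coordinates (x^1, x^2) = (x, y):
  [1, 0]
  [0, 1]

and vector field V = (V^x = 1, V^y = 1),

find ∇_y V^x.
All Christoffel symbols are zero.
∇_y V^x = ∂_y V^x + Γ^x_{y j} V^j
  = (0) + (0)(1) + (0)(1)
  = 0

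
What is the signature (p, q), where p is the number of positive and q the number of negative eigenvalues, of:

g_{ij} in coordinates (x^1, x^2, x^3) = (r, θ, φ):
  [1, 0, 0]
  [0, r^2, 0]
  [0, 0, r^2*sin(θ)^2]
The metric is diagonal, so its eigenvalues are the diagonal entries: 1, r^2, r^2*sin(θ)^2 (at a generic point, where coordinate-dependent entries are positive).
3 positive, 0 negative.
(3, 0) - Riemannian (positive definite)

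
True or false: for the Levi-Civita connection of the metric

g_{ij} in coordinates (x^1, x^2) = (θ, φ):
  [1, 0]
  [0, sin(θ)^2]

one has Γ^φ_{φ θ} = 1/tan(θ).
Γ^φ_{φ θ} = (1/2) g^{φφ} (∂_φ g_{φθ} + ∂_θ g_{φφ} - ∂_φ g_{φθ}) = (1/2)(1/sin(θ)^2)((0) + (sin(2*θ)) - (0)) = 1/tan(θ)
This equals the proposed value 1/tan(θ).
True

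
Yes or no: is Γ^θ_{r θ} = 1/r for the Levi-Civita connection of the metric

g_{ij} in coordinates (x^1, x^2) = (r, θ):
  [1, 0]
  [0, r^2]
Γ^θ_{r θ} = (1/2) g^{θθ} (∂_r g_{θθ} + ∂_θ g_{θr} - ∂_θ g_{rθ}) = (1/2)(1/r^2)((2*r) + (0) - (0)) = 1/r
This equals the proposed value 1/r.
Yes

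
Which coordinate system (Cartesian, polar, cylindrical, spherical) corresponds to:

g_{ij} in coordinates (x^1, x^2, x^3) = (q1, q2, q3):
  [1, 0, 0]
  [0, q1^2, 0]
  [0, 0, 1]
The line element ds^2 = dq1^2 + q1^2 dq2^2 + dq3^2 is dr^2 + r^2 dθ^2 + dz^2 with q1 = r, q2 = θ, q3 = z.
cylindrical coordinates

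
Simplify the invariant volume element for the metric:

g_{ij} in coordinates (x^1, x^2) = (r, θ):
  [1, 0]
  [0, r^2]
det(g) = r^2
√|det(g)| = r
Volume element: dV = r dr dθ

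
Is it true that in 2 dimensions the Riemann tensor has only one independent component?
The number of independent components is n^2(n^2-1)/12 = 4·3/12 = 1 for n = 2 (e.g. R_{1212}).
Yes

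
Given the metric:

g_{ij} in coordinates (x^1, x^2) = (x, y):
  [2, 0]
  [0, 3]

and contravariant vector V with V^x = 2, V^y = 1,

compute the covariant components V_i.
V_i = g_{ij} V^j:
V_x = (2)(2) + (0)(1) = 4
V_y = (0)(2) + (3)(1) = 3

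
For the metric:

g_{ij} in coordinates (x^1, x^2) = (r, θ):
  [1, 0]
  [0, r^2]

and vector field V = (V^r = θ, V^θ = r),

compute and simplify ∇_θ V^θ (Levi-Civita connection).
Non-zero Christoffel symbols:
Γ^r_{θ θ} = -r
Γ^θ_{r θ} = 1/r
∇_θ V^θ = ∂_θ V^θ + Γ^θ_{θ j} V^j
  = (0) + (1/r)(θ) + (0)(r)
  = θ/r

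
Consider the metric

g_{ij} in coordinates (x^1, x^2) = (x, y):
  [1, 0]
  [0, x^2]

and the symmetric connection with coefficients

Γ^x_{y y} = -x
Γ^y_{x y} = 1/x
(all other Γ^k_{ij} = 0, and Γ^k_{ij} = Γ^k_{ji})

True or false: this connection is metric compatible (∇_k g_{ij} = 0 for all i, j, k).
Using ∇_k g_{ij} = ∂_k g_{ij} - Γ^m_{ki} g_{mj} - Γ^m_{kj} g_{im}:
e.g. ∇_x g_{yy} = (2*x) - (x) - (x) = 0
Every component ∇_k g_{ij} vanishes: the connection is metric compatible.
True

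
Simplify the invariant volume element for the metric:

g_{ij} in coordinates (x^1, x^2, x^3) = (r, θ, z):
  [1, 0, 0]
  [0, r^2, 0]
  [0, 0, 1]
det(g) = r^2
√|det(g)| = r
Volume element: dV = r dr dθ dz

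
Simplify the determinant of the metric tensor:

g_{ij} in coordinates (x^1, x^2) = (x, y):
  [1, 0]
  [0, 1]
For a 2×2 metric: det(g) = g_{11}·g_{22} - g_{12}·g_{21}
= (1)·(1) - (0)·(0)
= 1 - 0
det(g) = 1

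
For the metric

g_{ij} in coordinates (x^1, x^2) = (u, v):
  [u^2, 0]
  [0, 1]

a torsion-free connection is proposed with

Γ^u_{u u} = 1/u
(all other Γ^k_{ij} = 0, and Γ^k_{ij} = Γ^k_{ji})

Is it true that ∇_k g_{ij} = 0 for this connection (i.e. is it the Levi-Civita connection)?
Using ∇_k g_{ij} = ∂_k g_{ij} - Γ^m_{ki} g_{mj} - Γ^m_{kj} g_{im}:
e.g. ∇_u g_{uu} = (2*u) - (u) - (u) = 0
Every component ∇_k g_{ij} vanishes: the connection is metric compatible.
Yes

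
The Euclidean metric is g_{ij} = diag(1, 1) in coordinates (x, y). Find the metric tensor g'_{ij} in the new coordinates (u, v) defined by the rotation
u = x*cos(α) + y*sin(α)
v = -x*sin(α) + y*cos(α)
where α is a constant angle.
Invert the transformation: x = u*cos(α) - v*sin(α), y = u*sin(α) + v*cos(α)
g'_{ij} = (∂x^k/∂x'^i)(∂x^l/∂x'^j) g_{kl}; with g_{kl} = δ_{kl} this is Σ_k (∂x^k/∂x'^i)(∂x^k/∂x'^j).
Jacobian: ∂x/∂u = cos(α), ∂x/∂v = -sin(α), ∂y/∂u = sin(α), ∂y/∂v = cos(α)
g'_{uu} = (cos(α))(cos(α)) + (sin(α))(sin(α)) = 1
g'_{uv} = (cos(α))(-sin(α)) + (sin(α))(cos(α)) = 0
g'_{vv} = (-sin(α))(-sin(α)) + (cos(α))(cos(α)) = 1
g'_{ij} = diag(1, 1)
The Euclidean metric is invariant under rotations.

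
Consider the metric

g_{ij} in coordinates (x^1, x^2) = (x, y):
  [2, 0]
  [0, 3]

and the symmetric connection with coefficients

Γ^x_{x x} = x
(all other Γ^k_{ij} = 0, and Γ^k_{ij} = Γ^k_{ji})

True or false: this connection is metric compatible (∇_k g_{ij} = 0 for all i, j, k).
Using ∇_k g_{ij} = ∂_k g_{ij} - Γ^m_{ki} g_{mj} - Γ^m_{kj} g_{im}:
∇_x g_{xx} = (0) - (2*x) - (2*x) = -4*x ≠ 0
So the connection is not metric compatible (it is not the Levi-Civita connection).
False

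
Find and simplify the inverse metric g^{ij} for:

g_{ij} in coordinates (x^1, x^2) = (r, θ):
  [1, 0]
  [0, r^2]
The metric is diagonal, so g^{ij} is diagonal with entries 1/g_{ii}: diag(1, 1/(r^2)).
g^{ij}:
  [1, 0]
  [0, 1/r^2]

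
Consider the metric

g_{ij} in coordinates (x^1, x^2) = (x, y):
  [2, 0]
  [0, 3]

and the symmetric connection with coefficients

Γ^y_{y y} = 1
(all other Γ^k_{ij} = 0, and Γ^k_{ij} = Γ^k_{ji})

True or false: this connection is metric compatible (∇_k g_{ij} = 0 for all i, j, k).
Using ∇_k g_{ij} = ∂_k g_{ij} - Γ^m_{ki} g_{mj} - Γ^m_{kj} g_{im}:
∇_y g_{yy} = (0) - (3) - (3) = -6 ≠ 0
So the connection is not metric compatible (it is not the Levi-Civita connection).
False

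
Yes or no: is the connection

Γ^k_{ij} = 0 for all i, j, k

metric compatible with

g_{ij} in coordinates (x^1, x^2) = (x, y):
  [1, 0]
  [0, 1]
Using ∇_k g_{ij} = ∂_k g_{ij} - Γ^m_{ki} g_{mj} - Γ^m_{kj} g_{im}:
e.g. ∇_x g_{xy} = (0) - (0) - (0) = 0
Every component ∇_k g_{ij} vanishes: the connection is metric compatible.
Yes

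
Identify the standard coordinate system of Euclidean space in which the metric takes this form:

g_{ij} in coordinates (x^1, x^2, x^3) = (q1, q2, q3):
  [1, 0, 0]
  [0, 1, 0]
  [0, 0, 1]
All components are constant and the metric is the identity, i.e. orthonormal rectilinear coordinates.
Cartesian (3D) coordinates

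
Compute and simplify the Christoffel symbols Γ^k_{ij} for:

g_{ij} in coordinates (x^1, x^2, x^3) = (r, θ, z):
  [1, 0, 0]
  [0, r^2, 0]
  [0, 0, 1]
Using Γ^k_{ij} = (1/2) g^{km} (∂_i g_{mj} + ∂_j g_{mi} - ∂_m g_{ij}); the metric is diagonal, so only the m = k term contributes.
Non-zero symbols (using the symmetry Γ^k_{ij} = Γ^k_{ji}):
Γ^r_{θ θ} = (1/2) g^{rr} (∂_θ g_{rθ} + ∂_θ g_{rθ} - ∂_r g_{θθ}) = (1/2)(1)((0) + (0) - (2*r)) = -r
Γ^θ_{r θ} = (1/2) g^{θθ} (∂_r g_{θθ} + ∂_θ g_{θr} - ∂_θ g_{rθ}) = (1/2)(1/r^2)((2*r) + (0) - (0)) = 1/r
All other Christoffel symbols are zero.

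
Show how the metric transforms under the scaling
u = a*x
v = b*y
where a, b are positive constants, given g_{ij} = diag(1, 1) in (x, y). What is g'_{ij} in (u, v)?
Invert the transformation: x = u/a, y = v/b
g'_{ij} = (∂x^k/∂x'^i)(∂x^l/∂x'^j) g_{kl}; with g_{kl} = δ_{kl} this is Σ_k (∂x^k/∂x'^i)(∂x^k/∂x'^j).
Jacobian: ∂x/∂u = 1/a, ∂x/∂v = 0, ∂y/∂u = 0, ∂y/∂v = 1/b
g'_{uu} = (1/a)(1/a) + (0)(0) = 1/a^2
g'_{uv} = (1/a)(0) + (0)(1/b) = 0
g'_{vv} = (0)(0) + (1/b)(1/b) = 1/b^2
g'_{ij} = diag(1/a^2, 1/b^2)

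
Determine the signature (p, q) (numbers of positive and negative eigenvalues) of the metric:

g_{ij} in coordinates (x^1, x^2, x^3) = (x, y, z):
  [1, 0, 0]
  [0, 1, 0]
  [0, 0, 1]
The metric is diagonal, so its eigenvalues are the diagonal entries: 1, 1, 1 (at a generic point, where coordinate-dependent entries are positive).
3 positive, 0 negative.
(3, 0) - Riemannian (positive definite)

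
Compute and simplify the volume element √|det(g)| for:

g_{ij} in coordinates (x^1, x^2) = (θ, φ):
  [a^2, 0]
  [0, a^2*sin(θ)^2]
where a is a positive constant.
det(g) = a^4*sin(θ)^2
√|det(g)| = a^2*sin(θ) (taking 0 < θ < π so that |sin(θ)| = sin(θ))
Volume element: dV = a^2*sin(θ) dθ dφ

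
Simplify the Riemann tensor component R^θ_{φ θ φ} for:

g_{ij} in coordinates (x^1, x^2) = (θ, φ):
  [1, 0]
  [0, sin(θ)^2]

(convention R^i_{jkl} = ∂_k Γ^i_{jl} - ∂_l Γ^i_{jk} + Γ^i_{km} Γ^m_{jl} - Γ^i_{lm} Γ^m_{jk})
Non-zero Christoffel symbols (Γ^k_{ij} = Γ^k_{ji}):
Γ^θ_{φ φ} = -sin(2*θ)/2
Γ^φ_{θ φ} = 1/tan(θ)
R^θ_{φ θ φ} = ∂_θ Γ^θ_{φ φ} - ∂_φ Γ^θ_{φ θ} + Γ^θ_{θ m} Γ^m_{φ φ} - Γ^θ_{φ m} Γ^m_{φ θ}
  = (-cos(2*θ)) - (0) + (0) - (-cos(θ)^2) = sin(θ)^2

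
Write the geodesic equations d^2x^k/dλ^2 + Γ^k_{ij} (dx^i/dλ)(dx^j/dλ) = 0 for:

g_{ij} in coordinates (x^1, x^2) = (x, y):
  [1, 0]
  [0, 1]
Geodesic equation: d^2x^k/dλ^2 + Γ^k_{ij} (dx^i/dλ)(dx^j/dλ) = 0.
All Christoffel symbols vanish, so the geodesics are straight lines:
d^2x/dλ^2 = 0
d^2y/dλ^2 = 0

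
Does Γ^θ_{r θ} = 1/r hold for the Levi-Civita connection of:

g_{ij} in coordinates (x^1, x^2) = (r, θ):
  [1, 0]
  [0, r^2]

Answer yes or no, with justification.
Γ^θ_{r θ} = (1/2) g^{θθ} (∂_r g_{θθ} + ∂_θ g_{θr} - ∂_θ g_{rθ}) = (1/2)(1/r^2)((2*r) + (0) - (0)) = 1/r
This equals the proposed value 1/r.
Yes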